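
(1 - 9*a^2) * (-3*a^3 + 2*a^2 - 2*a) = 27*a^5 - 18*a^4 + 15*a^3 + 2*a^2 - 2*a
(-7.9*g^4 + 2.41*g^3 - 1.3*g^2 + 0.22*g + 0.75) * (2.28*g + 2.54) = -18.012*g^5 - 14.5712*g^4 + 3.1574*g^3 - 2.8004*g^2 + 2.2688*g + 1.905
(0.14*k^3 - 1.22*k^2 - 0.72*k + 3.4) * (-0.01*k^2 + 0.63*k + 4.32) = -0.0014*k^5 + 0.1004*k^4 - 0.1566*k^3 - 5.758*k^2 - 0.9684*k + 14.688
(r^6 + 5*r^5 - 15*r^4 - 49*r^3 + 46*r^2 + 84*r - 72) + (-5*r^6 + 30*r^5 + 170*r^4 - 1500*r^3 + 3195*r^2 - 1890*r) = -4*r^6 + 35*r^5 + 155*r^4 - 1549*r^3 + 3241*r^2 - 1806*r - 72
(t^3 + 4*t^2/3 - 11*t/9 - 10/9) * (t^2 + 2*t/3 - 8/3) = t^5 + 2*t^4 - 3*t^3 - 148*t^2/27 + 68*t/27 + 80/27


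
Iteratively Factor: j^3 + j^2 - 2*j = (j + 2)*(j^2 - j) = (j - 1)*(j + 2)*(j)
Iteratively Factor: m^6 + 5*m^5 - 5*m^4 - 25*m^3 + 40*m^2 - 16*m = (m)*(m^5 + 5*m^4 - 5*m^3 - 25*m^2 + 40*m - 16) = m*(m - 1)*(m^4 + 6*m^3 + m^2 - 24*m + 16) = m*(m - 1)^2*(m^3 + 7*m^2 + 8*m - 16) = m*(m - 1)^2*(m + 4)*(m^2 + 3*m - 4) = m*(m - 1)^2*(m + 4)^2*(m - 1)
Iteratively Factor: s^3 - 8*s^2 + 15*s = (s)*(s^2 - 8*s + 15) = s*(s - 3)*(s - 5)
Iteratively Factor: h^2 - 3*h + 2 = (h - 1)*(h - 2)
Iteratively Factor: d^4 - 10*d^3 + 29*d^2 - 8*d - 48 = (d - 4)*(d^3 - 6*d^2 + 5*d + 12) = (d - 4)*(d - 3)*(d^2 - 3*d - 4) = (d - 4)^2*(d - 3)*(d + 1)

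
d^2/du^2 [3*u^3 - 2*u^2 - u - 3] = 18*u - 4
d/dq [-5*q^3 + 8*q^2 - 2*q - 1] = -15*q^2 + 16*q - 2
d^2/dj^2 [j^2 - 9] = 2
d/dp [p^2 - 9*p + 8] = 2*p - 9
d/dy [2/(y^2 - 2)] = -4*y/(y^2 - 2)^2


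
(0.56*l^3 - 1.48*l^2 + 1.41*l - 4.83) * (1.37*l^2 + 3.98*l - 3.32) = 0.7672*l^5 + 0.2012*l^4 - 5.8179*l^3 + 3.9083*l^2 - 23.9046*l + 16.0356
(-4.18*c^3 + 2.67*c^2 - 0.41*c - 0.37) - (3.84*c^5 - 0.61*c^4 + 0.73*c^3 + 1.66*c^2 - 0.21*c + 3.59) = -3.84*c^5 + 0.61*c^4 - 4.91*c^3 + 1.01*c^2 - 0.2*c - 3.96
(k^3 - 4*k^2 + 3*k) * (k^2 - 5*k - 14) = k^5 - 9*k^4 + 9*k^3 + 41*k^2 - 42*k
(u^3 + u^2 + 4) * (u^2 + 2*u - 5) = u^5 + 3*u^4 - 3*u^3 - u^2 + 8*u - 20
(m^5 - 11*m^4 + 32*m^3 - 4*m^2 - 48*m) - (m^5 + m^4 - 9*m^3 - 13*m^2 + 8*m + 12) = -12*m^4 + 41*m^3 + 9*m^2 - 56*m - 12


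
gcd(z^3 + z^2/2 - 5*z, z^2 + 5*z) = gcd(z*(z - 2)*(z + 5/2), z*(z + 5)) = z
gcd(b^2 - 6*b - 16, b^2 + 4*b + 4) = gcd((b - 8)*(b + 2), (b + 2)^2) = b + 2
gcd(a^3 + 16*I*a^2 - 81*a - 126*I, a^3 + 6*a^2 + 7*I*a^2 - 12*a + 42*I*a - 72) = a + 3*I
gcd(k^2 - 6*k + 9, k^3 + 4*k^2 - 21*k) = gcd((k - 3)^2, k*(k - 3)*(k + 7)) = k - 3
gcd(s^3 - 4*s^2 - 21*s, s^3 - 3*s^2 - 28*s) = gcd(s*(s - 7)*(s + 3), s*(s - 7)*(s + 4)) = s^2 - 7*s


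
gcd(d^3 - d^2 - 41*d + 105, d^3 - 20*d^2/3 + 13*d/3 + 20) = d^2 - 8*d + 15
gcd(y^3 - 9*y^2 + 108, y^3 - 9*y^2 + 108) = y^3 - 9*y^2 + 108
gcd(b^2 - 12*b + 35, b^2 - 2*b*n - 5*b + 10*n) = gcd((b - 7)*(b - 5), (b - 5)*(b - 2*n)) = b - 5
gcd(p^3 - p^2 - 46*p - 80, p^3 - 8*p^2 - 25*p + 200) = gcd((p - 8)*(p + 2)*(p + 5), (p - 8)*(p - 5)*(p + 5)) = p^2 - 3*p - 40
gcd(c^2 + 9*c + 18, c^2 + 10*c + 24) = c + 6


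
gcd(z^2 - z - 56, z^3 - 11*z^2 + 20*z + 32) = z - 8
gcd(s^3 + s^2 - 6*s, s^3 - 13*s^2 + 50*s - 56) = s - 2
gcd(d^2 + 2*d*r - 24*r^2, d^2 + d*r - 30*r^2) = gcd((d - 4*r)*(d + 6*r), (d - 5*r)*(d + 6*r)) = d + 6*r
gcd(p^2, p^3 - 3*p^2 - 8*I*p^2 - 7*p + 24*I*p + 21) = 1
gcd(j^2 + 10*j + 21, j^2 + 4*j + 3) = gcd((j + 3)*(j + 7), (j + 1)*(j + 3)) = j + 3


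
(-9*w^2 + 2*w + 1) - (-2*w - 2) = -9*w^2 + 4*w + 3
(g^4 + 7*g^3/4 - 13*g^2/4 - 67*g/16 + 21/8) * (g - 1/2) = g^5 + 5*g^4/4 - 33*g^3/8 - 41*g^2/16 + 151*g/32 - 21/16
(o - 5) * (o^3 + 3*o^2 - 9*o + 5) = o^4 - 2*o^3 - 24*o^2 + 50*o - 25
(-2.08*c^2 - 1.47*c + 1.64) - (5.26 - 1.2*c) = -2.08*c^2 - 0.27*c - 3.62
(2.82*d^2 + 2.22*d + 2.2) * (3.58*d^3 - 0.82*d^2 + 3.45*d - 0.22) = 10.0956*d^5 + 5.6352*d^4 + 15.7846*d^3 + 5.2346*d^2 + 7.1016*d - 0.484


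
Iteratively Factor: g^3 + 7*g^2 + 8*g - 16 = (g - 1)*(g^2 + 8*g + 16) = (g - 1)*(g + 4)*(g + 4)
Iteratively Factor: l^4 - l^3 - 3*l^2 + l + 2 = (l + 1)*(l^3 - 2*l^2 - l + 2) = (l - 1)*(l + 1)*(l^2 - l - 2) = (l - 1)*(l + 1)^2*(l - 2)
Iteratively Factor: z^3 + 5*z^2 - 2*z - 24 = (z + 3)*(z^2 + 2*z - 8) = (z - 2)*(z + 3)*(z + 4)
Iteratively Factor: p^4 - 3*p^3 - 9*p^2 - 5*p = (p + 1)*(p^3 - 4*p^2 - 5*p) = (p + 1)^2*(p^2 - 5*p) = (p - 5)*(p + 1)^2*(p)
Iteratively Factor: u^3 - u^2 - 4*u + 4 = (u - 2)*(u^2 + u - 2) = (u - 2)*(u + 2)*(u - 1)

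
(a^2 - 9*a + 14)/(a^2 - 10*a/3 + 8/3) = 3*(a - 7)/(3*a - 4)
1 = 1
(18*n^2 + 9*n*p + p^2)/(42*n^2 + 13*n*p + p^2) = (3*n + p)/(7*n + p)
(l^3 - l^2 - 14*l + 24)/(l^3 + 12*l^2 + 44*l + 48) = (l^2 - 5*l + 6)/(l^2 + 8*l + 12)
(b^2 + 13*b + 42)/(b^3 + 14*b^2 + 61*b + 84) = (b + 6)/(b^2 + 7*b + 12)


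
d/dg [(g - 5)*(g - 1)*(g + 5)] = 3*g^2 - 2*g - 25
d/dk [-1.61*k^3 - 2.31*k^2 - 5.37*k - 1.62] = -4.83*k^2 - 4.62*k - 5.37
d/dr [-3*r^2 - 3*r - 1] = -6*r - 3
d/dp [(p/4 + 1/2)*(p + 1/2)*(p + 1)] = 3*p^2/4 + 7*p/4 + 7/8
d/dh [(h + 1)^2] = 2*h + 2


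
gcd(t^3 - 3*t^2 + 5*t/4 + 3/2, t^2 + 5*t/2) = 1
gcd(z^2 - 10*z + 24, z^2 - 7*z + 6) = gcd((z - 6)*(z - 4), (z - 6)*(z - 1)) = z - 6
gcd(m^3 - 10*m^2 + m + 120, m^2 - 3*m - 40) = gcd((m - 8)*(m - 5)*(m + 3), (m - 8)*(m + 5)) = m - 8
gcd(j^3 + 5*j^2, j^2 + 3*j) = j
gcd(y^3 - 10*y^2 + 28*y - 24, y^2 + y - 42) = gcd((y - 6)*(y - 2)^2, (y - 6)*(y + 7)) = y - 6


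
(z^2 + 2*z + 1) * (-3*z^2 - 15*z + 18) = -3*z^4 - 21*z^3 - 15*z^2 + 21*z + 18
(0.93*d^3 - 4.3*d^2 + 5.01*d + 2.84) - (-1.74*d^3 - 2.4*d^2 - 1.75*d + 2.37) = 2.67*d^3 - 1.9*d^2 + 6.76*d + 0.47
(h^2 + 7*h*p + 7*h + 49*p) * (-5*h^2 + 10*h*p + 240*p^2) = -5*h^4 - 25*h^3*p - 35*h^3 + 310*h^2*p^2 - 175*h^2*p + 1680*h*p^3 + 2170*h*p^2 + 11760*p^3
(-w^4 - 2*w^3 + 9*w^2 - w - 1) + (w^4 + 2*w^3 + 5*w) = 9*w^2 + 4*w - 1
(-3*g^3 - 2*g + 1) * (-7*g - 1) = 21*g^4 + 3*g^3 + 14*g^2 - 5*g - 1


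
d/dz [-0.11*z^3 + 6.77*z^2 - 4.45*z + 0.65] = -0.33*z^2 + 13.54*z - 4.45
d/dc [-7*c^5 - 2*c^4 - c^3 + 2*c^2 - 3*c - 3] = -35*c^4 - 8*c^3 - 3*c^2 + 4*c - 3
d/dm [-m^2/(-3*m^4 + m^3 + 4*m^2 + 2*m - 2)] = m*(-6*m^4 + m^3 - 2*m + 4)/(9*m^8 - 6*m^7 - 23*m^6 - 4*m^5 + 32*m^4 + 12*m^3 - 12*m^2 - 8*m + 4)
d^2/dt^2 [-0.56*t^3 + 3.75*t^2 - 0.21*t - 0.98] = 7.5 - 3.36*t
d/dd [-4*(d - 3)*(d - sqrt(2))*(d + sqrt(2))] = -12*d^2 + 24*d + 8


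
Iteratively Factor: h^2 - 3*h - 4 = (h + 1)*(h - 4)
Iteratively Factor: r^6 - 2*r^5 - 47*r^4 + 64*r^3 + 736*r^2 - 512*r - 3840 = (r - 4)*(r^5 + 2*r^4 - 39*r^3 - 92*r^2 + 368*r + 960) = (r - 5)*(r - 4)*(r^4 + 7*r^3 - 4*r^2 - 112*r - 192) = (r - 5)*(r - 4)^2*(r^3 + 11*r^2 + 40*r + 48) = (r - 5)*(r - 4)^2*(r + 3)*(r^2 + 8*r + 16) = (r - 5)*(r - 4)^2*(r + 3)*(r + 4)*(r + 4)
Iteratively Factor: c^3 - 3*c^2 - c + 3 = (c - 1)*(c^2 - 2*c - 3) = (c - 3)*(c - 1)*(c + 1)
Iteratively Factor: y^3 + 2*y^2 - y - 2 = (y + 2)*(y^2 - 1) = (y - 1)*(y + 2)*(y + 1)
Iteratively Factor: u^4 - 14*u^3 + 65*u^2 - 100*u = (u - 5)*(u^3 - 9*u^2 + 20*u) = (u - 5)*(u - 4)*(u^2 - 5*u) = u*(u - 5)*(u - 4)*(u - 5)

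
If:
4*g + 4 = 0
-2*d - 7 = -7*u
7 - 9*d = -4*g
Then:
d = 1/3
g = -1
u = 23/21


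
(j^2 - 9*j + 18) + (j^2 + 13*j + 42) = 2*j^2 + 4*j + 60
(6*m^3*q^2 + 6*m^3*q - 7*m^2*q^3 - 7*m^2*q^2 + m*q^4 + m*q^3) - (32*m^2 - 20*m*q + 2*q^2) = 6*m^3*q^2 + 6*m^3*q - 7*m^2*q^3 - 7*m^2*q^2 - 32*m^2 + m*q^4 + m*q^3 + 20*m*q - 2*q^2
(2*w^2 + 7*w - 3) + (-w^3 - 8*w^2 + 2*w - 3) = -w^3 - 6*w^2 + 9*w - 6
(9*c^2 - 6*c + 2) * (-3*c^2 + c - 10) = -27*c^4 + 27*c^3 - 102*c^2 + 62*c - 20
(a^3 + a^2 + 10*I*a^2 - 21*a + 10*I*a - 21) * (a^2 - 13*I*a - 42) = a^5 + a^4 - 3*I*a^4 + 67*a^3 - 3*I*a^3 + 67*a^2 - 147*I*a^2 + 882*a - 147*I*a + 882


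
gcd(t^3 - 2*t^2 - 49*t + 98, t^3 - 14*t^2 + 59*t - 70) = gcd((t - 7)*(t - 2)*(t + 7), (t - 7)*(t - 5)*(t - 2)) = t^2 - 9*t + 14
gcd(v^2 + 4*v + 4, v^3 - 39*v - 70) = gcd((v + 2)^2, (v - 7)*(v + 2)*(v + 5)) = v + 2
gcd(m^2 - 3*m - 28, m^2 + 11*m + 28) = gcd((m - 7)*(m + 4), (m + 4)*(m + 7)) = m + 4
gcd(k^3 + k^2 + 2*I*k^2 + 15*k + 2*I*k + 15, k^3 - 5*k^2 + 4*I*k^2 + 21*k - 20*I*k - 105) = k - 3*I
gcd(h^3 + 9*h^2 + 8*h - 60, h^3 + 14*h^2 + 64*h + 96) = h + 6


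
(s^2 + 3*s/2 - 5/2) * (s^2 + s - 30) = s^4 + 5*s^3/2 - 31*s^2 - 95*s/2 + 75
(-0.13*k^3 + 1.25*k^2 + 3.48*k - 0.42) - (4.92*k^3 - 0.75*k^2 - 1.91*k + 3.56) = -5.05*k^3 + 2.0*k^2 + 5.39*k - 3.98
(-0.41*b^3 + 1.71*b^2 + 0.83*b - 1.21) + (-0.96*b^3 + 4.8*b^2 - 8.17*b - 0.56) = -1.37*b^3 + 6.51*b^2 - 7.34*b - 1.77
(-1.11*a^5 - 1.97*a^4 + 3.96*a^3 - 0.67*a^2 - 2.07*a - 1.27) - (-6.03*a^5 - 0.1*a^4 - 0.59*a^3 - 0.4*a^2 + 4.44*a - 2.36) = 4.92*a^5 - 1.87*a^4 + 4.55*a^3 - 0.27*a^2 - 6.51*a + 1.09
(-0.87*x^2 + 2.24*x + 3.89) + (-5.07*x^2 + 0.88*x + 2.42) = -5.94*x^2 + 3.12*x + 6.31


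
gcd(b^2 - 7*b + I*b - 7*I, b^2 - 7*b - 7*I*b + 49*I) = b - 7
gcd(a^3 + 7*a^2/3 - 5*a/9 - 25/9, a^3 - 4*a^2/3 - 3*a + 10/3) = a^2 + 2*a/3 - 5/3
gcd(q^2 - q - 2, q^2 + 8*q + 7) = q + 1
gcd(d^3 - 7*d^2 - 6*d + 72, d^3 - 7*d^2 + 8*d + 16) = d - 4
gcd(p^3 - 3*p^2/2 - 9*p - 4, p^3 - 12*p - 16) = p^2 - 2*p - 8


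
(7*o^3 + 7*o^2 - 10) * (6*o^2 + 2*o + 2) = 42*o^5 + 56*o^4 + 28*o^3 - 46*o^2 - 20*o - 20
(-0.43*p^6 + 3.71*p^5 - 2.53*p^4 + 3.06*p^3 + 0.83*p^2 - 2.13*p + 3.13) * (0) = 0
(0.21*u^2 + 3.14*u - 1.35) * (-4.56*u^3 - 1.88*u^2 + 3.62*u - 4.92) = -0.9576*u^5 - 14.7132*u^4 + 1.013*u^3 + 12.8716*u^2 - 20.3358*u + 6.642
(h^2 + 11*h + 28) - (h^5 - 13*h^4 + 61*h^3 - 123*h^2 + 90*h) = -h^5 + 13*h^4 - 61*h^3 + 124*h^2 - 79*h + 28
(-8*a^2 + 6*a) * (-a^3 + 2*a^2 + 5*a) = 8*a^5 - 22*a^4 - 28*a^3 + 30*a^2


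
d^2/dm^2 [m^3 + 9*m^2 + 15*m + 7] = 6*m + 18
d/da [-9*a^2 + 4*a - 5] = 4 - 18*a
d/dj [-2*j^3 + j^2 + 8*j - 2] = -6*j^2 + 2*j + 8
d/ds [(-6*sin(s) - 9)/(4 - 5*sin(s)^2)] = 6*(-15*sin(s) + 5*cos(s)^2 - 9)*cos(s)/(5*sin(s)^2 - 4)^2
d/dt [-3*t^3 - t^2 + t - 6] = -9*t^2 - 2*t + 1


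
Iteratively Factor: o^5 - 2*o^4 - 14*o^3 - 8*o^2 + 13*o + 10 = (o - 1)*(o^4 - o^3 - 15*o^2 - 23*o - 10) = (o - 1)*(o + 2)*(o^3 - 3*o^2 - 9*o - 5) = (o - 1)*(o + 1)*(o + 2)*(o^2 - 4*o - 5) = (o - 5)*(o - 1)*(o + 1)*(o + 2)*(o + 1)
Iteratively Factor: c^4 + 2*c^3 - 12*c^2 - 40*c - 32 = (c + 2)*(c^3 - 12*c - 16) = (c + 2)^2*(c^2 - 2*c - 8) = (c + 2)^3*(c - 4)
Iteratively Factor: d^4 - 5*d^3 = (d)*(d^3 - 5*d^2) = d^2*(d^2 - 5*d) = d^2*(d - 5)*(d)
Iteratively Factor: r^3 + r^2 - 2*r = (r + 2)*(r^2 - r) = r*(r + 2)*(r - 1)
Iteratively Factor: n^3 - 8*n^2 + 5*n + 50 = (n - 5)*(n^2 - 3*n - 10) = (n - 5)^2*(n + 2)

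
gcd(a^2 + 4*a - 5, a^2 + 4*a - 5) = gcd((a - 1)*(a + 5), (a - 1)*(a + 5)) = a^2 + 4*a - 5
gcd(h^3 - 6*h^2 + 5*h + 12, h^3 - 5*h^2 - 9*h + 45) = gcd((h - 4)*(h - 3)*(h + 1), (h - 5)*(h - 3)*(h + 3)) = h - 3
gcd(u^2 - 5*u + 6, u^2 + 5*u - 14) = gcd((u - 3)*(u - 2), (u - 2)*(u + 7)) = u - 2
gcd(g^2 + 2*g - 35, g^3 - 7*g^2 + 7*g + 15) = g - 5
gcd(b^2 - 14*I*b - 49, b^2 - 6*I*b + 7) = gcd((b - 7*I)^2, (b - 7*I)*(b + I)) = b - 7*I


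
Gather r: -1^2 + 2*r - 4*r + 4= 3 - 2*r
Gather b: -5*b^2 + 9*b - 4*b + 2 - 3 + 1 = -5*b^2 + 5*b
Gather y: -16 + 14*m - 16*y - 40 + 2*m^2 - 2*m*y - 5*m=2*m^2 + 9*m + y*(-2*m - 16) - 56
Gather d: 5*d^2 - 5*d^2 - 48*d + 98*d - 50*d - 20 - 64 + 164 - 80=0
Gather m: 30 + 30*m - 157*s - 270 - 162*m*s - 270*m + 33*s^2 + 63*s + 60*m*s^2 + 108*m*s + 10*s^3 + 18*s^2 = m*(60*s^2 - 54*s - 240) + 10*s^3 + 51*s^2 - 94*s - 240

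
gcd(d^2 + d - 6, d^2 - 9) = d + 3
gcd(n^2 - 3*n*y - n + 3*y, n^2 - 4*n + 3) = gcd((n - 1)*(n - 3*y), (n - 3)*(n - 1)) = n - 1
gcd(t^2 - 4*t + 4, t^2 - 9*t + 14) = t - 2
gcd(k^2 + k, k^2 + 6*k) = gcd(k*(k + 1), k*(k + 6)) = k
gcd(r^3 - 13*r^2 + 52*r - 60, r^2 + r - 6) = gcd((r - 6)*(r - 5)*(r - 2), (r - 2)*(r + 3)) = r - 2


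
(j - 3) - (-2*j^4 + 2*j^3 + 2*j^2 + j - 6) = 2*j^4 - 2*j^3 - 2*j^2 + 3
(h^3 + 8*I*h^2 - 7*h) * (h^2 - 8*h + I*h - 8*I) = h^5 - 8*h^4 + 9*I*h^4 - 15*h^3 - 72*I*h^3 + 120*h^2 - 7*I*h^2 + 56*I*h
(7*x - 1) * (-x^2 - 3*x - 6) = -7*x^3 - 20*x^2 - 39*x + 6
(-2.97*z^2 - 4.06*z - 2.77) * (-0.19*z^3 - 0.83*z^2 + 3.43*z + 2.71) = 0.5643*z^5 + 3.2365*z^4 - 6.291*z^3 - 19.6754*z^2 - 20.5037*z - 7.5067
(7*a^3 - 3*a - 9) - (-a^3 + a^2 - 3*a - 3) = 8*a^3 - a^2 - 6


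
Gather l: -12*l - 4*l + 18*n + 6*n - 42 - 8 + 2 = -16*l + 24*n - 48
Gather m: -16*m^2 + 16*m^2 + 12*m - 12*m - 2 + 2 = 0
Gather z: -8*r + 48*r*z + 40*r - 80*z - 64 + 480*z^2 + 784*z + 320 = 32*r + 480*z^2 + z*(48*r + 704) + 256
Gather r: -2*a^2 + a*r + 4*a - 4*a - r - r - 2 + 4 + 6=-2*a^2 + r*(a - 2) + 8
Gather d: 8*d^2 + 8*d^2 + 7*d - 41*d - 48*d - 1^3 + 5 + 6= 16*d^2 - 82*d + 10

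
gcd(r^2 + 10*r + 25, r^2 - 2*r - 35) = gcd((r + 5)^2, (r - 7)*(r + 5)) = r + 5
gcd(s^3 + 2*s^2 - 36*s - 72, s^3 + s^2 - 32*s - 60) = s^2 - 4*s - 12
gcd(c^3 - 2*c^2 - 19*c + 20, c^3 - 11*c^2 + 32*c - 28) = 1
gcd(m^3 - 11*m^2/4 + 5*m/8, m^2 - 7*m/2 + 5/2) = m - 5/2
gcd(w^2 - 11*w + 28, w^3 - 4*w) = 1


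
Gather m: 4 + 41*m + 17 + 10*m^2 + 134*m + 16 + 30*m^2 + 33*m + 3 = 40*m^2 + 208*m + 40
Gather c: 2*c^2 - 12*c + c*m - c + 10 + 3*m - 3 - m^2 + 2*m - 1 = 2*c^2 + c*(m - 13) - m^2 + 5*m + 6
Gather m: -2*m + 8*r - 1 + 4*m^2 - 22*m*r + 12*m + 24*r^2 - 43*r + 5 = 4*m^2 + m*(10 - 22*r) + 24*r^2 - 35*r + 4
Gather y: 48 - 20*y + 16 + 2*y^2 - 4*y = 2*y^2 - 24*y + 64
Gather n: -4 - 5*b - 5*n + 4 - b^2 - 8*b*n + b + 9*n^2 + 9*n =-b^2 - 4*b + 9*n^2 + n*(4 - 8*b)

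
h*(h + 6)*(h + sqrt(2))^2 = h^4 + 2*sqrt(2)*h^3 + 6*h^3 + 2*h^2 + 12*sqrt(2)*h^2 + 12*h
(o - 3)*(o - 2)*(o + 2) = o^3 - 3*o^2 - 4*o + 12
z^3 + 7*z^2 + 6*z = z*(z + 1)*(z + 6)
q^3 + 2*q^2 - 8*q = q*(q - 2)*(q + 4)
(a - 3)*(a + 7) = a^2 + 4*a - 21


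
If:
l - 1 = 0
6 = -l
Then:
No Solution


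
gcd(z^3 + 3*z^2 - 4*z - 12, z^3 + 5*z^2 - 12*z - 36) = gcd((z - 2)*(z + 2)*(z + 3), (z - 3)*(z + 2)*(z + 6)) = z + 2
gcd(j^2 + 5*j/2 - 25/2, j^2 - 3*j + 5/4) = j - 5/2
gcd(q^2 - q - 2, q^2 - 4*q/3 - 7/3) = q + 1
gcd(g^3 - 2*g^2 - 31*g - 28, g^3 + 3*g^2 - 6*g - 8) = g^2 + 5*g + 4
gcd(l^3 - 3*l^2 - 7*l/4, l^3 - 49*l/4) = l^2 - 7*l/2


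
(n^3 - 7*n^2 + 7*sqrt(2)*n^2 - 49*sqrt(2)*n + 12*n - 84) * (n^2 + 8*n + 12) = n^5 + n^4 + 7*sqrt(2)*n^4 - 32*n^3 + 7*sqrt(2)*n^3 - 308*sqrt(2)*n^2 - 72*n^2 - 588*sqrt(2)*n - 528*n - 1008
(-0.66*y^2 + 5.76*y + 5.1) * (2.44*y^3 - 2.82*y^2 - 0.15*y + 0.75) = -1.6104*y^5 + 15.9156*y^4 - 3.7002*y^3 - 15.741*y^2 + 3.555*y + 3.825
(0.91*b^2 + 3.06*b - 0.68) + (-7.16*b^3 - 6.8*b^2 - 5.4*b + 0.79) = -7.16*b^3 - 5.89*b^2 - 2.34*b + 0.11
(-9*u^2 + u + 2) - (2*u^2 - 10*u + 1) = -11*u^2 + 11*u + 1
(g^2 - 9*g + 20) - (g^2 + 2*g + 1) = 19 - 11*g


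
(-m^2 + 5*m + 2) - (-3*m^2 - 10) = 2*m^2 + 5*m + 12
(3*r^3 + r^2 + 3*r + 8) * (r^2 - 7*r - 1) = 3*r^5 - 20*r^4 - 7*r^3 - 14*r^2 - 59*r - 8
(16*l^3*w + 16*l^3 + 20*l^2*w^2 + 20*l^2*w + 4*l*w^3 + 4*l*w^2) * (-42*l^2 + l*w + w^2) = -672*l^5*w - 672*l^5 - 824*l^4*w^2 - 824*l^4*w - 132*l^3*w^3 - 132*l^3*w^2 + 24*l^2*w^4 + 24*l^2*w^3 + 4*l*w^5 + 4*l*w^4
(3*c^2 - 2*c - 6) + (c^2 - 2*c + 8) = 4*c^2 - 4*c + 2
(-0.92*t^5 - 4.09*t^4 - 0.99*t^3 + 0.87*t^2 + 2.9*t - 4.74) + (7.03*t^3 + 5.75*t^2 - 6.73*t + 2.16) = -0.92*t^5 - 4.09*t^4 + 6.04*t^3 + 6.62*t^2 - 3.83*t - 2.58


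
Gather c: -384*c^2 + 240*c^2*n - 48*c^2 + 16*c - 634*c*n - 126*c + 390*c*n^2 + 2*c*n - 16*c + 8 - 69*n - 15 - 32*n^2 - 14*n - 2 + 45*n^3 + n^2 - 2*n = c^2*(240*n - 432) + c*(390*n^2 - 632*n - 126) + 45*n^3 - 31*n^2 - 85*n - 9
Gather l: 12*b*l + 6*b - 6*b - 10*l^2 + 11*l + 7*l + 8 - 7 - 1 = -10*l^2 + l*(12*b + 18)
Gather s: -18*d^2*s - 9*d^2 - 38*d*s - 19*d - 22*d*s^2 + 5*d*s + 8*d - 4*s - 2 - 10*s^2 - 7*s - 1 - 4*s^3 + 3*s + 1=-9*d^2 - 11*d - 4*s^3 + s^2*(-22*d - 10) + s*(-18*d^2 - 33*d - 8) - 2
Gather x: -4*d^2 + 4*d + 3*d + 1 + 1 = -4*d^2 + 7*d + 2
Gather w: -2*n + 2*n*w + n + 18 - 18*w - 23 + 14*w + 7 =-n + w*(2*n - 4) + 2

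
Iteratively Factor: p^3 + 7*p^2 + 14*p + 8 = (p + 1)*(p^2 + 6*p + 8) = (p + 1)*(p + 2)*(p + 4)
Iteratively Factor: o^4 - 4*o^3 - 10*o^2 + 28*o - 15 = (o + 3)*(o^3 - 7*o^2 + 11*o - 5) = (o - 1)*(o + 3)*(o^2 - 6*o + 5) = (o - 5)*(o - 1)*(o + 3)*(o - 1)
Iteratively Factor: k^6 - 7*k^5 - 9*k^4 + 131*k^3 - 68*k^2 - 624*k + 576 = (k + 3)*(k^5 - 10*k^4 + 21*k^3 + 68*k^2 - 272*k + 192) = (k - 1)*(k + 3)*(k^4 - 9*k^3 + 12*k^2 + 80*k - 192) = (k - 4)*(k - 1)*(k + 3)*(k^3 - 5*k^2 - 8*k + 48) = (k - 4)*(k - 1)*(k + 3)^2*(k^2 - 8*k + 16) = (k - 4)^2*(k - 1)*(k + 3)^2*(k - 4)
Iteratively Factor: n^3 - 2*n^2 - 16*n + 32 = (n - 4)*(n^2 + 2*n - 8) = (n - 4)*(n + 4)*(n - 2)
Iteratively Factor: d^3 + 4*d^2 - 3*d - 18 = (d - 2)*(d^2 + 6*d + 9) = (d - 2)*(d + 3)*(d + 3)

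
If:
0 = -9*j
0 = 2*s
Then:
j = 0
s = 0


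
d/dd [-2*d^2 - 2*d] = -4*d - 2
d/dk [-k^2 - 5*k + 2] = -2*k - 5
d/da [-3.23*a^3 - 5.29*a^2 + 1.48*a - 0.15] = -9.69*a^2 - 10.58*a + 1.48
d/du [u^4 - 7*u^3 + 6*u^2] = u*(4*u^2 - 21*u + 12)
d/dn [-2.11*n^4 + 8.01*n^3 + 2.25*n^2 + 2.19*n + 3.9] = -8.44*n^3 + 24.03*n^2 + 4.5*n + 2.19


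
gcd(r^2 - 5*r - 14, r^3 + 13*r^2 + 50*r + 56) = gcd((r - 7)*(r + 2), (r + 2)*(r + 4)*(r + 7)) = r + 2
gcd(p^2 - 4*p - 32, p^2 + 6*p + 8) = p + 4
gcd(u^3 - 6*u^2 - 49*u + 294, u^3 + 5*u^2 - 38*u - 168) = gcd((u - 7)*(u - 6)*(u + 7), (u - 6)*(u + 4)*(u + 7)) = u^2 + u - 42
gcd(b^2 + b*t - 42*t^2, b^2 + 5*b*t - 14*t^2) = b + 7*t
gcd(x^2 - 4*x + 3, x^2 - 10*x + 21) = x - 3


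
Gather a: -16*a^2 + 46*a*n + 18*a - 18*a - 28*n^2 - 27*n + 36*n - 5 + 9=-16*a^2 + 46*a*n - 28*n^2 + 9*n + 4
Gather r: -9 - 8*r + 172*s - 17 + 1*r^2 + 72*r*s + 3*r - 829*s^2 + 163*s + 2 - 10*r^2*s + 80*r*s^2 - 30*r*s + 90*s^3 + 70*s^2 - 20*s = r^2*(1 - 10*s) + r*(80*s^2 + 42*s - 5) + 90*s^3 - 759*s^2 + 315*s - 24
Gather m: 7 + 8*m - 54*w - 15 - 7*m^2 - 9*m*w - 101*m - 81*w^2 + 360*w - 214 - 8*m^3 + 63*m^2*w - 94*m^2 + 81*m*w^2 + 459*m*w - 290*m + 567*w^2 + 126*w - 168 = -8*m^3 + m^2*(63*w - 101) + m*(81*w^2 + 450*w - 383) + 486*w^2 + 432*w - 390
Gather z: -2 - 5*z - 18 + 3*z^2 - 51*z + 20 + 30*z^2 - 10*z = 33*z^2 - 66*z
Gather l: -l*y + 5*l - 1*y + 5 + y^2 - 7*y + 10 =l*(5 - y) + y^2 - 8*y + 15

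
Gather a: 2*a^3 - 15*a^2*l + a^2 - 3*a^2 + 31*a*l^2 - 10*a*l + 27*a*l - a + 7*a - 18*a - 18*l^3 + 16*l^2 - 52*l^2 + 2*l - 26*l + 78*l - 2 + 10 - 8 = 2*a^3 + a^2*(-15*l - 2) + a*(31*l^2 + 17*l - 12) - 18*l^3 - 36*l^2 + 54*l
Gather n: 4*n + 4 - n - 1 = 3*n + 3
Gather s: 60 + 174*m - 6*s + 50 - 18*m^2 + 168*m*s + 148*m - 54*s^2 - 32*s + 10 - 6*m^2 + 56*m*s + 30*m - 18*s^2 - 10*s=-24*m^2 + 352*m - 72*s^2 + s*(224*m - 48) + 120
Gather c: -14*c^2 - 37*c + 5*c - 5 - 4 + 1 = -14*c^2 - 32*c - 8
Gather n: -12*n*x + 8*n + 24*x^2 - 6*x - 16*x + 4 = n*(8 - 12*x) + 24*x^2 - 22*x + 4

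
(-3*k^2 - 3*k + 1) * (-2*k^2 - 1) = 6*k^4 + 6*k^3 + k^2 + 3*k - 1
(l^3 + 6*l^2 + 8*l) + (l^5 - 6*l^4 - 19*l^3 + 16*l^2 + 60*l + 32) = l^5 - 6*l^4 - 18*l^3 + 22*l^2 + 68*l + 32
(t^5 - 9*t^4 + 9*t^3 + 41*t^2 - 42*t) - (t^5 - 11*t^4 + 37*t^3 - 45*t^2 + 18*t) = 2*t^4 - 28*t^3 + 86*t^2 - 60*t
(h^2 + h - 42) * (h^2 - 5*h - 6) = h^4 - 4*h^3 - 53*h^2 + 204*h + 252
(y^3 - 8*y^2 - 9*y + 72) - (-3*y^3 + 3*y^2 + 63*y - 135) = 4*y^3 - 11*y^2 - 72*y + 207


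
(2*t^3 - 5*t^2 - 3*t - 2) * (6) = 12*t^3 - 30*t^2 - 18*t - 12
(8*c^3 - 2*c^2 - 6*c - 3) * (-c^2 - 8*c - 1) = -8*c^5 - 62*c^4 + 14*c^3 + 53*c^2 + 30*c + 3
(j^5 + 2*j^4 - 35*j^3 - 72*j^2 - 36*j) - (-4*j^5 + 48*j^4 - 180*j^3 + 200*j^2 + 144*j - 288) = 5*j^5 - 46*j^4 + 145*j^3 - 272*j^2 - 180*j + 288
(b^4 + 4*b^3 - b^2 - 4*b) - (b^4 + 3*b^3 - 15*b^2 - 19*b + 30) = b^3 + 14*b^2 + 15*b - 30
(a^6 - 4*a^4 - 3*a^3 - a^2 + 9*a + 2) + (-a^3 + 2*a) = a^6 - 4*a^4 - 4*a^3 - a^2 + 11*a + 2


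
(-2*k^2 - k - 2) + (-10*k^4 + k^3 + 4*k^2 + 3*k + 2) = -10*k^4 + k^3 + 2*k^2 + 2*k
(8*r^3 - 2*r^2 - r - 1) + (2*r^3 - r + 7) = 10*r^3 - 2*r^2 - 2*r + 6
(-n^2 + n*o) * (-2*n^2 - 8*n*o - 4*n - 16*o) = 2*n^4 + 6*n^3*o + 4*n^3 - 8*n^2*o^2 + 12*n^2*o - 16*n*o^2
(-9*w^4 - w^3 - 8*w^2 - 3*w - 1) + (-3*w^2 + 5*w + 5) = -9*w^4 - w^3 - 11*w^2 + 2*w + 4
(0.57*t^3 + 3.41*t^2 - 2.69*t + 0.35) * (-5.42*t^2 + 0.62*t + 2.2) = -3.0894*t^5 - 18.1288*t^4 + 17.948*t^3 + 3.9372*t^2 - 5.701*t + 0.77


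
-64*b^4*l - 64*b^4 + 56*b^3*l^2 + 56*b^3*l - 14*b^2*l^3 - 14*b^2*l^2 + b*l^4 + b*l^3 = (-8*b + l)*(-4*b + l)*(-2*b + l)*(b*l + b)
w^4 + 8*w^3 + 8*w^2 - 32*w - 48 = (w - 2)*(w + 2)^2*(w + 6)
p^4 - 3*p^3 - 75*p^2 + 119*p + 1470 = (p - 7)^2*(p + 5)*(p + 6)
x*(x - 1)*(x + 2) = x^3 + x^2 - 2*x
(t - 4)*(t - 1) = t^2 - 5*t + 4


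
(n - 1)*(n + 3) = n^2 + 2*n - 3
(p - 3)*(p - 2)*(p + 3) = p^3 - 2*p^2 - 9*p + 18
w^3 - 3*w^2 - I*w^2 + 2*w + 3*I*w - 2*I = (w - 2)*(w - 1)*(w - I)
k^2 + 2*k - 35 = (k - 5)*(k + 7)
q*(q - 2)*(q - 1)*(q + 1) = q^4 - 2*q^3 - q^2 + 2*q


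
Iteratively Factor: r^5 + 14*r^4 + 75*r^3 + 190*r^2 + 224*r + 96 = (r + 3)*(r^4 + 11*r^3 + 42*r^2 + 64*r + 32) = (r + 2)*(r + 3)*(r^3 + 9*r^2 + 24*r + 16) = (r + 1)*(r + 2)*(r + 3)*(r^2 + 8*r + 16) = (r + 1)*(r + 2)*(r + 3)*(r + 4)*(r + 4)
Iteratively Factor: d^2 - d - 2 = (d + 1)*(d - 2)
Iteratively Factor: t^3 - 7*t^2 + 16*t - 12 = (t - 3)*(t^2 - 4*t + 4) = (t - 3)*(t - 2)*(t - 2)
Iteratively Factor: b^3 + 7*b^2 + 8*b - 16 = (b - 1)*(b^2 + 8*b + 16) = (b - 1)*(b + 4)*(b + 4)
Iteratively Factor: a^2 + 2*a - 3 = (a - 1)*(a + 3)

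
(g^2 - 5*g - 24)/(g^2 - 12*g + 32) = (g + 3)/(g - 4)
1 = 1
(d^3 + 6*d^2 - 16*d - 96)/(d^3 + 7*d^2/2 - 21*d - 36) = 2*(d + 4)/(2*d + 3)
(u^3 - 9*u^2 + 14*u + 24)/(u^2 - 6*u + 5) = (u^3 - 9*u^2 + 14*u + 24)/(u^2 - 6*u + 5)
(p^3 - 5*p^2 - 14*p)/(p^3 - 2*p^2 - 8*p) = (p - 7)/(p - 4)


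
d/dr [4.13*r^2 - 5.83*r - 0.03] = 8.26*r - 5.83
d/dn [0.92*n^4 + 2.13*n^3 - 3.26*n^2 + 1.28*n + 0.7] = 3.68*n^3 + 6.39*n^2 - 6.52*n + 1.28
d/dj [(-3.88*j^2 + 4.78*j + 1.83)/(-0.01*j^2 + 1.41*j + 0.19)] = (-5.423*j^2 - 1.4378*j - 1.6721)/(0.0001*j^4 - 0.0282*j^3 + 1.9843*j^2 + 0.5358*j + 0.0361)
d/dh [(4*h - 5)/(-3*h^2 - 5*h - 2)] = 3*(4*h^2 - 10*h - 11)/(9*h^4 + 30*h^3 + 37*h^2 + 20*h + 4)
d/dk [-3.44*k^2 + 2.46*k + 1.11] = 2.46 - 6.88*k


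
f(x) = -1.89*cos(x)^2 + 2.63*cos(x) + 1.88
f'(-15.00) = 3.58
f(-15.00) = -1.21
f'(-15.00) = 3.58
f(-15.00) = -1.21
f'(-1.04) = 0.62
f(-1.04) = 2.73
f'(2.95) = -1.21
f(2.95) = -2.52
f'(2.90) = -1.51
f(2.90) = -2.46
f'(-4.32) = -3.77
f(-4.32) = 0.60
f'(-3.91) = -3.72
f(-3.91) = -0.99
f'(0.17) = 0.19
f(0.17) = 2.64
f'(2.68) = -2.68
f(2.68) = -1.99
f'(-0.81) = 0.02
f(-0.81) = 2.79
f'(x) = 3.78*sin(x)*cos(x) - 2.63*sin(x)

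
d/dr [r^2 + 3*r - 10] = 2*r + 3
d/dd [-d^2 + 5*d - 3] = 5 - 2*d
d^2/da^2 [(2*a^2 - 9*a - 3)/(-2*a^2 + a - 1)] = 8*(8*a^3 + 12*a^2 - 18*a + 1)/(8*a^6 - 12*a^5 + 18*a^4 - 13*a^3 + 9*a^2 - 3*a + 1)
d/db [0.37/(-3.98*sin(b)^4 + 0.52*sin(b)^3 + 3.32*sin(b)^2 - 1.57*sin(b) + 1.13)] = (5.8904*sin(b)^3 - 0.5772*sin(b)^2 - 2.4568*sin(b) + 0.5809)*cos(b)/(-3.98*sin(b)^4 + 0.52*sin(b)^3 + 3.32*sin(b)^2 - 1.57*sin(b) + 1.13)^2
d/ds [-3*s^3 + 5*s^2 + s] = -9*s^2 + 10*s + 1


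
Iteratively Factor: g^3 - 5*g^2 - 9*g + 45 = (g - 5)*(g^2 - 9) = (g - 5)*(g + 3)*(g - 3)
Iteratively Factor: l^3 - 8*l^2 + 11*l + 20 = (l + 1)*(l^2 - 9*l + 20) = (l - 4)*(l + 1)*(l - 5)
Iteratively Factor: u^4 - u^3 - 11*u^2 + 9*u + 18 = (u + 3)*(u^3 - 4*u^2 + u + 6) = (u - 3)*(u + 3)*(u^2 - u - 2) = (u - 3)*(u + 1)*(u + 3)*(u - 2)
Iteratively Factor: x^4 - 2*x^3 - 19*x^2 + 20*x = (x + 4)*(x^3 - 6*x^2 + 5*x) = (x - 5)*(x + 4)*(x^2 - x) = x*(x - 5)*(x + 4)*(x - 1)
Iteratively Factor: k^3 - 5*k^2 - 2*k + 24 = (k - 4)*(k^2 - k - 6) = (k - 4)*(k + 2)*(k - 3)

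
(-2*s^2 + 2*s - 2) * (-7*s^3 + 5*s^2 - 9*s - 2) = 14*s^5 - 24*s^4 + 42*s^3 - 24*s^2 + 14*s + 4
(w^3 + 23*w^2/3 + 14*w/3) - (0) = w^3 + 23*w^2/3 + 14*w/3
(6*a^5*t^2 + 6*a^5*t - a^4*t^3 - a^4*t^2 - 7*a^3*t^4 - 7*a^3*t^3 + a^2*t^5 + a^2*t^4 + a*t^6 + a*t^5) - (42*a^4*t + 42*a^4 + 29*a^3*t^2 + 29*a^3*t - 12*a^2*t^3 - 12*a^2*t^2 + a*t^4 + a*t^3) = 6*a^5*t^2 + 6*a^5*t - a^4*t^3 - a^4*t^2 - 42*a^4*t - 42*a^4 - 7*a^3*t^4 - 7*a^3*t^3 - 29*a^3*t^2 - 29*a^3*t + a^2*t^5 + a^2*t^4 + 12*a^2*t^3 + 12*a^2*t^2 + a*t^6 + a*t^5 - a*t^4 - a*t^3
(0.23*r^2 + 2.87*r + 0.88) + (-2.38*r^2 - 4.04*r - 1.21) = -2.15*r^2 - 1.17*r - 0.33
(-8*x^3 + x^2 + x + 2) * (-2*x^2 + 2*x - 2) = 16*x^5 - 18*x^4 + 16*x^3 - 4*x^2 + 2*x - 4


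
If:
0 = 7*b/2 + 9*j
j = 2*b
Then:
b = 0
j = 0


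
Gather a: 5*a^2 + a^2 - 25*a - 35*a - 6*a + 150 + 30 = 6*a^2 - 66*a + 180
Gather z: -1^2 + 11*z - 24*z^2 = -24*z^2 + 11*z - 1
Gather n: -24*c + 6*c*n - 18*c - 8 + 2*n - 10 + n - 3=-42*c + n*(6*c + 3) - 21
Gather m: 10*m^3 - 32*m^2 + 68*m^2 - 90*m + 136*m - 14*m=10*m^3 + 36*m^2 + 32*m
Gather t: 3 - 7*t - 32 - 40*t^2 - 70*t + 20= -40*t^2 - 77*t - 9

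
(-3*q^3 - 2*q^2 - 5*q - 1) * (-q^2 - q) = 3*q^5 + 5*q^4 + 7*q^3 + 6*q^2 + q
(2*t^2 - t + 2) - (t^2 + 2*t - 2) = t^2 - 3*t + 4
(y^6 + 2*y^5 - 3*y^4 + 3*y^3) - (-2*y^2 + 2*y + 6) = y^6 + 2*y^5 - 3*y^4 + 3*y^3 + 2*y^2 - 2*y - 6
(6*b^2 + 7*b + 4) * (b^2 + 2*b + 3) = 6*b^4 + 19*b^3 + 36*b^2 + 29*b + 12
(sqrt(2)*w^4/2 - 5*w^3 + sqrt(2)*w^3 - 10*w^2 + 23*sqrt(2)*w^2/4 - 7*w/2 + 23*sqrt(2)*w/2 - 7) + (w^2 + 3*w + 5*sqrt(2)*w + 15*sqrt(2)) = sqrt(2)*w^4/2 - 5*w^3 + sqrt(2)*w^3 - 9*w^2 + 23*sqrt(2)*w^2/4 - w/2 + 33*sqrt(2)*w/2 - 7 + 15*sqrt(2)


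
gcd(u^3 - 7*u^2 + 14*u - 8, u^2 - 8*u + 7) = u - 1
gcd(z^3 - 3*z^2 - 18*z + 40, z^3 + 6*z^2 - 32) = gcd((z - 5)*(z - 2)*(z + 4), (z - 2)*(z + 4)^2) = z^2 + 2*z - 8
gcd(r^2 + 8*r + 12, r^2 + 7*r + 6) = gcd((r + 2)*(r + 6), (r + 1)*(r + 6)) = r + 6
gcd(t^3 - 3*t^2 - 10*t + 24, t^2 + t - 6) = t^2 + t - 6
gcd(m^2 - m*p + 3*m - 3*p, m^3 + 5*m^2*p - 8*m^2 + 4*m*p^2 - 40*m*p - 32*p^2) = 1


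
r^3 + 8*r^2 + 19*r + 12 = (r + 1)*(r + 3)*(r + 4)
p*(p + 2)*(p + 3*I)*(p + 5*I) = p^4 + 2*p^3 + 8*I*p^3 - 15*p^2 + 16*I*p^2 - 30*p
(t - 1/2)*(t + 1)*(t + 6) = t^3 + 13*t^2/2 + 5*t/2 - 3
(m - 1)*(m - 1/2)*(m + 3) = m^3 + 3*m^2/2 - 4*m + 3/2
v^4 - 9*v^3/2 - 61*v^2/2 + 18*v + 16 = (v - 8)*(v - 1)*(v + 1/2)*(v + 4)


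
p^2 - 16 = (p - 4)*(p + 4)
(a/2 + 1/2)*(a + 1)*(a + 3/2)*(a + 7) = a^4/2 + 21*a^3/4 + 57*a^2/4 + 59*a/4 + 21/4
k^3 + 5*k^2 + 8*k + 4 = (k + 1)*(k + 2)^2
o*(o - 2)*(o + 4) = o^3 + 2*o^2 - 8*o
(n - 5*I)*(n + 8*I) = n^2 + 3*I*n + 40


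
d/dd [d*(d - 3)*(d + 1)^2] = 4*d^3 - 3*d^2 - 10*d - 3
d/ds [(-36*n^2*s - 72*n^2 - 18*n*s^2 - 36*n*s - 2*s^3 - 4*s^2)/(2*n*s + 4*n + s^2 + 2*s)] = 2*s*(-4*n - s)/(4*n^2 + 4*n*s + s^2)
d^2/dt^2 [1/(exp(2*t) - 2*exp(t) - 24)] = 2*((1 - 2*exp(t))*(-exp(2*t) + 2*exp(t) + 24) - 4*(1 - exp(t))^2*exp(t))*exp(t)/(-exp(2*t) + 2*exp(t) + 24)^3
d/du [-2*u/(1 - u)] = -2/(u - 1)^2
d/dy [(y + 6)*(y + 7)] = 2*y + 13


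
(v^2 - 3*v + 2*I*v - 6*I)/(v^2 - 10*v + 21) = (v + 2*I)/(v - 7)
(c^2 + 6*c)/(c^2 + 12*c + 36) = c/(c + 6)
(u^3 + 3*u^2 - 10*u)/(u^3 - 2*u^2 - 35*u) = (u - 2)/(u - 7)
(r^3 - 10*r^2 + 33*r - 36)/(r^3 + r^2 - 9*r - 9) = (r^2 - 7*r + 12)/(r^2 + 4*r + 3)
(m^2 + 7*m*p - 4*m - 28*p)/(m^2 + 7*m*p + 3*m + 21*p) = (m - 4)/(m + 3)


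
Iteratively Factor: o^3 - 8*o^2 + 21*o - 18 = (o - 3)*(o^2 - 5*o + 6) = (o - 3)^2*(o - 2)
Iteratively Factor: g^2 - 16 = (g - 4)*(g + 4)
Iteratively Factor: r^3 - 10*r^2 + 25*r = (r)*(r^2 - 10*r + 25) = r*(r - 5)*(r - 5)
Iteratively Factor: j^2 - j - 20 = (j + 4)*(j - 5)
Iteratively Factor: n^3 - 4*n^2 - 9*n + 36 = (n + 3)*(n^2 - 7*n + 12) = (n - 3)*(n + 3)*(n - 4)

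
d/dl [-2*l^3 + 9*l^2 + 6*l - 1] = -6*l^2 + 18*l + 6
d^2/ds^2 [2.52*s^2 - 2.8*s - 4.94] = 5.04000000000000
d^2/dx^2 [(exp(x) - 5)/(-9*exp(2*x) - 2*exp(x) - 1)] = (-81*exp(4*x) + 1638*exp(3*x) + 324*exp(2*x) - 158*exp(x) - 11)*exp(x)/(729*exp(6*x) + 486*exp(5*x) + 351*exp(4*x) + 116*exp(3*x) + 39*exp(2*x) + 6*exp(x) + 1)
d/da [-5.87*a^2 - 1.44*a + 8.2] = -11.74*a - 1.44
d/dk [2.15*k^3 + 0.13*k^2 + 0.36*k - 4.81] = 6.45*k^2 + 0.26*k + 0.36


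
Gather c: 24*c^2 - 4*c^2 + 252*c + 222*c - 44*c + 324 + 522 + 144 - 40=20*c^2 + 430*c + 950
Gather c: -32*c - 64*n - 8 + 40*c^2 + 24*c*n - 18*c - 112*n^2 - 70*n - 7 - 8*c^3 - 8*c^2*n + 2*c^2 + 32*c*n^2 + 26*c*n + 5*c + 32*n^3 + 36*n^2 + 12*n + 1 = -8*c^3 + c^2*(42 - 8*n) + c*(32*n^2 + 50*n - 45) + 32*n^3 - 76*n^2 - 122*n - 14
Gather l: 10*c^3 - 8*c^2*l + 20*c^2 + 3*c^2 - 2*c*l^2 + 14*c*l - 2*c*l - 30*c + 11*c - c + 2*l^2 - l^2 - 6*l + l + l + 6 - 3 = 10*c^3 + 23*c^2 - 20*c + l^2*(1 - 2*c) + l*(-8*c^2 + 12*c - 4) + 3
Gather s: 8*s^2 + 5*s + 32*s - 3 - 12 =8*s^2 + 37*s - 15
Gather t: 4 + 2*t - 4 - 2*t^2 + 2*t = -2*t^2 + 4*t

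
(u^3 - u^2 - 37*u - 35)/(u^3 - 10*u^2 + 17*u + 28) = (u + 5)/(u - 4)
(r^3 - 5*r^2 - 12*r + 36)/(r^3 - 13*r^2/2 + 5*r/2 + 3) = 2*(r^2 + r - 6)/(2*r^2 - r - 1)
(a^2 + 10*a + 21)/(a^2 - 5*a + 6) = (a^2 + 10*a + 21)/(a^2 - 5*a + 6)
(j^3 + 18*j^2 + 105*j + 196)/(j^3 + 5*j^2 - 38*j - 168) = (j + 7)/(j - 6)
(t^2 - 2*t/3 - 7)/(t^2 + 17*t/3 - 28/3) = (3*t^2 - 2*t - 21)/(3*t^2 + 17*t - 28)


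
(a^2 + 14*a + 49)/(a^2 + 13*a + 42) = (a + 7)/(a + 6)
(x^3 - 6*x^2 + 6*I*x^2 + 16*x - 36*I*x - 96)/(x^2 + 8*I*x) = x - 6 - 2*I + 12*I/x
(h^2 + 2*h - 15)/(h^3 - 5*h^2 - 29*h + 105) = 1/(h - 7)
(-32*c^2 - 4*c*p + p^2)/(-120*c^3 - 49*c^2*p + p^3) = (4*c + p)/(15*c^2 + 8*c*p + p^2)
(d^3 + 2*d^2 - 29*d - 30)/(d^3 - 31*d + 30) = (d + 1)/(d - 1)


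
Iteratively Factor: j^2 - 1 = (j - 1)*(j + 1)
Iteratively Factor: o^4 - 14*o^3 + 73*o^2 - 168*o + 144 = (o - 3)*(o^3 - 11*o^2 + 40*o - 48) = (o - 4)*(o - 3)*(o^2 - 7*o + 12) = (o - 4)^2*(o - 3)*(o - 3)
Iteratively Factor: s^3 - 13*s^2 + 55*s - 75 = (s - 3)*(s^2 - 10*s + 25) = (s - 5)*(s - 3)*(s - 5)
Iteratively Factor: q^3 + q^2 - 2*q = (q + 2)*(q^2 - q) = (q - 1)*(q + 2)*(q)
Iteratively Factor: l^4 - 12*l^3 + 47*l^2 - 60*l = (l - 3)*(l^3 - 9*l^2 + 20*l) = (l - 5)*(l - 3)*(l^2 - 4*l) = l*(l - 5)*(l - 3)*(l - 4)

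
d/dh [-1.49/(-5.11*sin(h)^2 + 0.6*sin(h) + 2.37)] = (0.894 - 15.2278*sin(h))*cos(h)/(-5.11*sin(h)^2 + 0.6*sin(h) + 2.37)^2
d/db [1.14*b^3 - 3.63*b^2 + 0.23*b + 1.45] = 3.42*b^2 - 7.26*b + 0.23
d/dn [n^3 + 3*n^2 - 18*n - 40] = 3*n^2 + 6*n - 18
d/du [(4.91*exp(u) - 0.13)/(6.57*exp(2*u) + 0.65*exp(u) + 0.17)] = (-32.2587*exp(2*u) + 1.7082*exp(u) + 0.9192)*exp(u)/(43.1649*exp(4*u) + 8.541*exp(3*u) + 2.6563*exp(2*u) + 0.221*exp(u) + 0.0289)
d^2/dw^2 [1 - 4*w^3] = -24*w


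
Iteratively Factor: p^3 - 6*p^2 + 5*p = (p - 5)*(p^2 - p) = p*(p - 5)*(p - 1)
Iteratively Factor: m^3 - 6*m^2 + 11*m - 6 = (m - 2)*(m^2 - 4*m + 3) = (m - 3)*(m - 2)*(m - 1)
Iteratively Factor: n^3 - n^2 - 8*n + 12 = (n - 2)*(n^2 + n - 6) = (n - 2)*(n + 3)*(n - 2)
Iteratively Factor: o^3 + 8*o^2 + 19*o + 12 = (o + 3)*(o^2 + 5*o + 4) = (o + 1)*(o + 3)*(o + 4)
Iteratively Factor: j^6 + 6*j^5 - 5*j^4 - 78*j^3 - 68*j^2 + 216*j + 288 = (j + 3)*(j^5 + 3*j^4 - 14*j^3 - 36*j^2 + 40*j + 96) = (j - 2)*(j + 3)*(j^4 + 5*j^3 - 4*j^2 - 44*j - 48) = (j - 2)*(j + 2)*(j + 3)*(j^3 + 3*j^2 - 10*j - 24) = (j - 3)*(j - 2)*(j + 2)*(j + 3)*(j^2 + 6*j + 8) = (j - 3)*(j - 2)*(j + 2)*(j + 3)*(j + 4)*(j + 2)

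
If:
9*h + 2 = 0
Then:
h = -2/9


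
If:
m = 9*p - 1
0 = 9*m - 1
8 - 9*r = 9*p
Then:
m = 1/9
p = 10/81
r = 62/81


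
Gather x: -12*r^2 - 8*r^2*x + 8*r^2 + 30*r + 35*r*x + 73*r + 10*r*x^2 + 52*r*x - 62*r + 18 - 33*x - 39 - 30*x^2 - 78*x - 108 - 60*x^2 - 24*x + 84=-4*r^2 + 41*r + x^2*(10*r - 90) + x*(-8*r^2 + 87*r - 135) - 45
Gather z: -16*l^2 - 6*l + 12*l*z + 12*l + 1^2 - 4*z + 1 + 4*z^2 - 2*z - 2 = -16*l^2 + 6*l + 4*z^2 + z*(12*l - 6)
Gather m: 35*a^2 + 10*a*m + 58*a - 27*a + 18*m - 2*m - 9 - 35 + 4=35*a^2 + 31*a + m*(10*a + 16) - 40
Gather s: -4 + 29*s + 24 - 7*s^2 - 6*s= -7*s^2 + 23*s + 20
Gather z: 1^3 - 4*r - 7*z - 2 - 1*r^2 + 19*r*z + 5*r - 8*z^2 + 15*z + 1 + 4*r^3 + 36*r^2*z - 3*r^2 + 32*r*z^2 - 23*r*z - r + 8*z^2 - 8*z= 4*r^3 - 4*r^2 + 32*r*z^2 + z*(36*r^2 - 4*r)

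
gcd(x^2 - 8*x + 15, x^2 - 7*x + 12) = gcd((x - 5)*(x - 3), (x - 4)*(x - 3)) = x - 3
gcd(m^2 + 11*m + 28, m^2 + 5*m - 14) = m + 7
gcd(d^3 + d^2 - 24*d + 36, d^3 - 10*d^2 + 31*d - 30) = d^2 - 5*d + 6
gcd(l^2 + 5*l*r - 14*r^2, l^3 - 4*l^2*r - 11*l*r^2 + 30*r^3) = -l + 2*r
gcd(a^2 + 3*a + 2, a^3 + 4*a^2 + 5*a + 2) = a^2 + 3*a + 2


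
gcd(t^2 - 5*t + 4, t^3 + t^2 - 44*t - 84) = 1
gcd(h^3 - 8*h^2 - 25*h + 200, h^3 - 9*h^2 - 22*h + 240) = h^2 - 3*h - 40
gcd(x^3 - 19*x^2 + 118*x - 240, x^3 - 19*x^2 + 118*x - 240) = x^3 - 19*x^2 + 118*x - 240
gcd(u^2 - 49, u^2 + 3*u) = 1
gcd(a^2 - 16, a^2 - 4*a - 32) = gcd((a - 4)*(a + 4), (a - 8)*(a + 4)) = a + 4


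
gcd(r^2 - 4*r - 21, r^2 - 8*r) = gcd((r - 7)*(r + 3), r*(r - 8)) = 1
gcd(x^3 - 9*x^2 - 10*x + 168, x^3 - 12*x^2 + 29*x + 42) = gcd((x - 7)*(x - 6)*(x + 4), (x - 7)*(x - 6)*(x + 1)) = x^2 - 13*x + 42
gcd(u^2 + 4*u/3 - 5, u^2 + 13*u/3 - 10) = u - 5/3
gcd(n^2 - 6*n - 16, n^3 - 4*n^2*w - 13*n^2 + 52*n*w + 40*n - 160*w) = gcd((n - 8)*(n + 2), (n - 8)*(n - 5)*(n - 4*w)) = n - 8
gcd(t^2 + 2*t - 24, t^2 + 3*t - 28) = t - 4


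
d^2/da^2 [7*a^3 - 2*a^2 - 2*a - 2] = 42*a - 4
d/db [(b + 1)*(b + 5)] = 2*b + 6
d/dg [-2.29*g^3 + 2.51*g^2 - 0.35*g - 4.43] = -6.87*g^2 + 5.02*g - 0.35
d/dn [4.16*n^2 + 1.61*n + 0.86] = 8.32*n + 1.61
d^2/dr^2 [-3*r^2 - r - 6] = -6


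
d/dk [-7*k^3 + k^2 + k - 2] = -21*k^2 + 2*k + 1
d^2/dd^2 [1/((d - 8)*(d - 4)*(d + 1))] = 2*(6*d^4 - 88*d^3 + 423*d^2 - 756*d + 752)/(d^9 - 33*d^8 + 423*d^7 - 2555*d^6 + 6348*d^5 + 2256*d^4 - 31168*d^3 + 4608*d^2 + 61440*d + 32768)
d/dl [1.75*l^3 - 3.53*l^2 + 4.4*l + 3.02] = 5.25*l^2 - 7.06*l + 4.4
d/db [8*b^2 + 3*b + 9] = 16*b + 3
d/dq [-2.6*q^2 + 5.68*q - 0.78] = 5.68 - 5.2*q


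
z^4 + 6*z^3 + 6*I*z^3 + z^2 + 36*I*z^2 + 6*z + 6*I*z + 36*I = (z + 6)*(z - I)*(z + I)*(z + 6*I)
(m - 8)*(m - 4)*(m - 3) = m^3 - 15*m^2 + 68*m - 96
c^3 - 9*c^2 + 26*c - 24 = (c - 4)*(c - 3)*(c - 2)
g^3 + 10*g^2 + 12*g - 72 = (g - 2)*(g + 6)^2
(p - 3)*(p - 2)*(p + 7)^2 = p^4 + 9*p^3 - 15*p^2 - 161*p + 294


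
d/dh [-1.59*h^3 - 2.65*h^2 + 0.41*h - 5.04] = -4.77*h^2 - 5.3*h + 0.41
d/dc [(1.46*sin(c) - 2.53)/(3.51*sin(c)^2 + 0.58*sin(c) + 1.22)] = (-5.1246*sin(c)^2 + 17.7606*sin(c) + 3.2486)*cos(c)/(12.3201*sin(c)^4 + 4.0716*sin(c)^3 + 8.9008*sin(c)^2 + 1.4152*sin(c) + 1.4884)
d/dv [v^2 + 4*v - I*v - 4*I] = 2*v + 4 - I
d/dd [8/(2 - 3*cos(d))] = -24*sin(d)/(3*cos(d) - 2)^2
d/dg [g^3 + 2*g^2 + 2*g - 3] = 3*g^2 + 4*g + 2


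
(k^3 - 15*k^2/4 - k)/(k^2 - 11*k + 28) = k*(4*k + 1)/(4*(k - 7))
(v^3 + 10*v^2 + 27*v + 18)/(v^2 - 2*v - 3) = (v^2 + 9*v + 18)/(v - 3)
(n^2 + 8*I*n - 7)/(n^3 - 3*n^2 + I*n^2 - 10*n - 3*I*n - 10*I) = (n + 7*I)/(n^2 - 3*n - 10)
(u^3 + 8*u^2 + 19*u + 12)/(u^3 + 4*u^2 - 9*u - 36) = (u + 1)/(u - 3)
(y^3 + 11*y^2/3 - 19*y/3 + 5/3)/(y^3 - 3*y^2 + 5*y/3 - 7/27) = 9*(y^2 + 4*y - 5)/(9*y^2 - 24*y + 7)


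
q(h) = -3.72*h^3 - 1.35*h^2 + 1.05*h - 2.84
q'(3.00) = -107.49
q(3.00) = -112.28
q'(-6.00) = -384.51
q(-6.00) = 745.78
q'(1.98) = -48.05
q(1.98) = -34.93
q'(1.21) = -18.56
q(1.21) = -10.14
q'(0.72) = -6.68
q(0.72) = -4.17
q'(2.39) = -69.15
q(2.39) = -58.83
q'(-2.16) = -45.19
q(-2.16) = 26.08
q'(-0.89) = -5.39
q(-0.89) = -2.22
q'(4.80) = -269.04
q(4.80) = -440.31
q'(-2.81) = -79.48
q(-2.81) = 66.09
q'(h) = -11.16*h^2 - 2.7*h + 1.05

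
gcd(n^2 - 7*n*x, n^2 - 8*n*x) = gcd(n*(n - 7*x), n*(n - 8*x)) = n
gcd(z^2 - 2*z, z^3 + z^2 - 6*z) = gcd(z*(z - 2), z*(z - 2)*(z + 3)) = z^2 - 2*z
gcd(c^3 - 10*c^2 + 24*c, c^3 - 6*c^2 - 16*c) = c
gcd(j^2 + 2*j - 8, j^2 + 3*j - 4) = j + 4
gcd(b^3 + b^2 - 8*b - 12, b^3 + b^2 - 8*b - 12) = b^3 + b^2 - 8*b - 12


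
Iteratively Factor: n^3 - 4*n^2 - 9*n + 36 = (n - 3)*(n^2 - n - 12) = (n - 4)*(n - 3)*(n + 3)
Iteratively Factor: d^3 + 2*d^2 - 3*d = (d)*(d^2 + 2*d - 3) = d*(d + 3)*(d - 1)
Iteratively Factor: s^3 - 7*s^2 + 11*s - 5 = (s - 5)*(s^2 - 2*s + 1) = (s - 5)*(s - 1)*(s - 1)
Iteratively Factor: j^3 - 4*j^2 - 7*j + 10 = (j + 2)*(j^2 - 6*j + 5) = (j - 1)*(j + 2)*(j - 5)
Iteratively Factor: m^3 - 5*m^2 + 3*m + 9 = (m + 1)*(m^2 - 6*m + 9) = (m - 3)*(m + 1)*(m - 3)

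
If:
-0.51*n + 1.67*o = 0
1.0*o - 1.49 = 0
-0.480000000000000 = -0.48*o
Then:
No Solution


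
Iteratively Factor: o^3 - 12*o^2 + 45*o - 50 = (o - 5)*(o^2 - 7*o + 10) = (o - 5)^2*(o - 2)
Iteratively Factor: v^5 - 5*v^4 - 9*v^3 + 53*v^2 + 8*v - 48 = (v - 4)*(v^4 - v^3 - 13*v^2 + v + 12) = (v - 4)*(v + 3)*(v^3 - 4*v^2 - v + 4) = (v - 4)^2*(v + 3)*(v^2 - 1) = (v - 4)^2*(v - 1)*(v + 3)*(v + 1)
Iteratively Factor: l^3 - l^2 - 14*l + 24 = (l + 4)*(l^2 - 5*l + 6) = (l - 2)*(l + 4)*(l - 3)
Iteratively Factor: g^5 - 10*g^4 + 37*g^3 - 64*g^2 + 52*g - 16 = (g - 1)*(g^4 - 9*g^3 + 28*g^2 - 36*g + 16) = (g - 2)*(g - 1)*(g^3 - 7*g^2 + 14*g - 8) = (g - 2)*(g - 1)^2*(g^2 - 6*g + 8) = (g - 2)^2*(g - 1)^2*(g - 4)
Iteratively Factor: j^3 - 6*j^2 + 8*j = (j - 2)*(j^2 - 4*j) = j*(j - 2)*(j - 4)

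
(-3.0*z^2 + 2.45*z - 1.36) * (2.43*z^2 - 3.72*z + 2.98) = -7.29*z^4 + 17.1135*z^3 - 21.3588*z^2 + 12.3602*z - 4.0528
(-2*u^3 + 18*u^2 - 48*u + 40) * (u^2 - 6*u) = -2*u^5 + 30*u^4 - 156*u^3 + 328*u^2 - 240*u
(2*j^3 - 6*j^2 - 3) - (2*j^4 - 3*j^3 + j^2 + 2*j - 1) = -2*j^4 + 5*j^3 - 7*j^2 - 2*j - 2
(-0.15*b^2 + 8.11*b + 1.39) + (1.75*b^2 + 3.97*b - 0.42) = 1.6*b^2 + 12.08*b + 0.97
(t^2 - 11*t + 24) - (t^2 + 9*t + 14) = 10 - 20*t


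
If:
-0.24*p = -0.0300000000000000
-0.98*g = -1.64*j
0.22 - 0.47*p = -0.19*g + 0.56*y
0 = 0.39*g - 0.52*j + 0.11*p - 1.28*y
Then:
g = -1.00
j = -0.60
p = 0.12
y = -0.05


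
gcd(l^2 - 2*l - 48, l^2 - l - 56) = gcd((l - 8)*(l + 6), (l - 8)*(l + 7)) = l - 8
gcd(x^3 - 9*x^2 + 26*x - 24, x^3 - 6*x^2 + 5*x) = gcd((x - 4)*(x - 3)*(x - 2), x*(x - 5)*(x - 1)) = 1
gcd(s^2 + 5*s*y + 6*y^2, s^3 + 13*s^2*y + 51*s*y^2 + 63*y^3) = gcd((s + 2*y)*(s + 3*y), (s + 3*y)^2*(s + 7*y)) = s + 3*y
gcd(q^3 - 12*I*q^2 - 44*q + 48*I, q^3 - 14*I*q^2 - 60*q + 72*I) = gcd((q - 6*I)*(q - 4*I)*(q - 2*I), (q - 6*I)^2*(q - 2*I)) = q^2 - 8*I*q - 12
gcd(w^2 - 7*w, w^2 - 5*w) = w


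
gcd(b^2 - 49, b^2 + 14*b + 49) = b + 7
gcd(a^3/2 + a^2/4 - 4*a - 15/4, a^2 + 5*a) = 1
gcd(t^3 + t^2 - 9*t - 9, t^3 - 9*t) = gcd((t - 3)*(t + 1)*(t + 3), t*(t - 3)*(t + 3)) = t^2 - 9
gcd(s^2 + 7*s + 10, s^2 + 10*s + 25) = s + 5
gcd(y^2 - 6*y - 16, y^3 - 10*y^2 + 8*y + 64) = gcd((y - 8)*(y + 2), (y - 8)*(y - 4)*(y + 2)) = y^2 - 6*y - 16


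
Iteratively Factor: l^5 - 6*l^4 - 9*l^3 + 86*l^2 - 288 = (l - 4)*(l^4 - 2*l^3 - 17*l^2 + 18*l + 72) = (l - 4)*(l - 3)*(l^3 + l^2 - 14*l - 24) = (l - 4)*(l - 3)*(l + 3)*(l^2 - 2*l - 8) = (l - 4)^2*(l - 3)*(l + 3)*(l + 2)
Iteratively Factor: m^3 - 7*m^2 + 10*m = (m - 2)*(m^2 - 5*m) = m*(m - 2)*(m - 5)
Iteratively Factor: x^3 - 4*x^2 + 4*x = (x - 2)*(x^2 - 2*x) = x*(x - 2)*(x - 2)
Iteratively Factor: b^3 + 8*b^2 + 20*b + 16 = (b + 2)*(b^2 + 6*b + 8) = (b + 2)*(b + 4)*(b + 2)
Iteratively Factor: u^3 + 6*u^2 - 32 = (u - 2)*(u^2 + 8*u + 16) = (u - 2)*(u + 4)*(u + 4)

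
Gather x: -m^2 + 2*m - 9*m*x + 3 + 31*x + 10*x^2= -m^2 + 2*m + 10*x^2 + x*(31 - 9*m) + 3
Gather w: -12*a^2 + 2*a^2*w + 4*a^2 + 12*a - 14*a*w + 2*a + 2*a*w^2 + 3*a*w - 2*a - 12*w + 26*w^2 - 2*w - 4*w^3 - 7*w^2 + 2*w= -8*a^2 + 12*a - 4*w^3 + w^2*(2*a + 19) + w*(2*a^2 - 11*a - 12)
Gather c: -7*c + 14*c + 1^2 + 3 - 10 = 7*c - 6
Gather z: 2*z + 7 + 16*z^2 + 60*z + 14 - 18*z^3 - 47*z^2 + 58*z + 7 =-18*z^3 - 31*z^2 + 120*z + 28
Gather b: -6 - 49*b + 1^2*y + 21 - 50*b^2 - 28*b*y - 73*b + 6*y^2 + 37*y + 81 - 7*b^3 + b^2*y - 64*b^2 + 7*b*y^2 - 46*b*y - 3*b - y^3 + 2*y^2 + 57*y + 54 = -7*b^3 + b^2*(y - 114) + b*(7*y^2 - 74*y - 125) - y^3 + 8*y^2 + 95*y + 150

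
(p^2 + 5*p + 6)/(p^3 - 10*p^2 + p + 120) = (p + 2)/(p^2 - 13*p + 40)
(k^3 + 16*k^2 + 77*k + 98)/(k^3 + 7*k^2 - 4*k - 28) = (k + 7)/(k - 2)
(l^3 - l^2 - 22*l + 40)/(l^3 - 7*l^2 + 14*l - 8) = (l + 5)/(l - 1)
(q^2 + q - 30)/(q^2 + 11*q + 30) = (q - 5)/(q + 5)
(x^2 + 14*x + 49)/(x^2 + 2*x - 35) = (x + 7)/(x - 5)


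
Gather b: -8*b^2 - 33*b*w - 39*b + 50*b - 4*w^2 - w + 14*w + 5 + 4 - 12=-8*b^2 + b*(11 - 33*w) - 4*w^2 + 13*w - 3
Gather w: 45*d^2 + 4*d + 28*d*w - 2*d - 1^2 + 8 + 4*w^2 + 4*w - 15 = 45*d^2 + 2*d + 4*w^2 + w*(28*d + 4) - 8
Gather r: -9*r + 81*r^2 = 81*r^2 - 9*r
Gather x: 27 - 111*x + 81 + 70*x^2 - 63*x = 70*x^2 - 174*x + 108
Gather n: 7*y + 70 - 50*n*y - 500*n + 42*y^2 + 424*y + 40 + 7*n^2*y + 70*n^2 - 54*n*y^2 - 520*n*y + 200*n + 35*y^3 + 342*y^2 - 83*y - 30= n^2*(7*y + 70) + n*(-54*y^2 - 570*y - 300) + 35*y^3 + 384*y^2 + 348*y + 80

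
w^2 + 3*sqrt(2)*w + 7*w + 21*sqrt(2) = (w + 7)*(w + 3*sqrt(2))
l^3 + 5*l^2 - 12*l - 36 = (l - 3)*(l + 2)*(l + 6)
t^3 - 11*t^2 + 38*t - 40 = (t - 5)*(t - 4)*(t - 2)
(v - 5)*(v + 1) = v^2 - 4*v - 5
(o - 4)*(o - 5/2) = o^2 - 13*o/2 + 10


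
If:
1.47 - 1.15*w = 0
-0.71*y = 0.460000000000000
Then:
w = 1.28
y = -0.65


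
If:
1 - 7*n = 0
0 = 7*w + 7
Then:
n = 1/7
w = -1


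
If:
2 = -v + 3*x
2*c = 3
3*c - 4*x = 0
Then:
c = 3/2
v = 11/8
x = 9/8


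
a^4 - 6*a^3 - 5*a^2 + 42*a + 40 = (a - 5)*(a - 4)*(a + 1)*(a + 2)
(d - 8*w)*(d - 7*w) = d^2 - 15*d*w + 56*w^2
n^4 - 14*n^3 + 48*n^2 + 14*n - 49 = (n - 7)^2*(n - 1)*(n + 1)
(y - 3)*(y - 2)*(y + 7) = y^3 + 2*y^2 - 29*y + 42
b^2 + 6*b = b*(b + 6)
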